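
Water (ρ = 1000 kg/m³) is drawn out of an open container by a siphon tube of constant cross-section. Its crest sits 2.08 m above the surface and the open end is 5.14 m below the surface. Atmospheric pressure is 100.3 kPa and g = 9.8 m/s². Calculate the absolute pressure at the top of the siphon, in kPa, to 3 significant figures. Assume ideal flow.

The outlet speed comes from Torricelli: v = √(2g·5.14) = 10.0 m/s.
Continuity keeps v the same throughout the tube; from surface to crest, P_atm + 0 = P_top + ½ρv² + ρg·h_top.
P_top = 100300 − ½·1000·10.0² − 1000·9.8·2.08 = 29500 Pa.

P_top = 29.5 kPa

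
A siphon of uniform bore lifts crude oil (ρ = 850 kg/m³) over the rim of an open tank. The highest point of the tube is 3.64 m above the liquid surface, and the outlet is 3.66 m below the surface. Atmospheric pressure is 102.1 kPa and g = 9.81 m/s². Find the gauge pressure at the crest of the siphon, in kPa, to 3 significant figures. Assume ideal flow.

The outlet speed comes from Torricelli: v = √(2g·3.66) = 8.47 m/s.
The bore is uniform, so the speed at the crest is the same v. Bernoulli surface→crest: P_atm = P_top + ½ρv² + ρg·h_top.
P_top = 102100 − ½·850·8.47² − 850·9.81·3.64 = 41200 Pa. So P_gauge = P_top − P_atm = -60900 Pa.

-60.9 kPa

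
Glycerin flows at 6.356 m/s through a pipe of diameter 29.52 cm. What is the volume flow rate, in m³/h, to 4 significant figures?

Q = A·v = 0.06844 m² × 6.356 m/s = 0.4350 m³/s.
Converting: 0.4350 m³/s × 3600 = 1566 m³/h.

Q = 1566 m³/h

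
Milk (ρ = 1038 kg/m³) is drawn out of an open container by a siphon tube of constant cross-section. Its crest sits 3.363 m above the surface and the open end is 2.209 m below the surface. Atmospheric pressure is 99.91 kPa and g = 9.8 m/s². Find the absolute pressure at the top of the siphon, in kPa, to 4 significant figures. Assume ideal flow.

P_top ≈ 43.23 kPa

The outlet speed comes from Torricelli: v = √(2g·2.209) = 6.580 m/s.
With constant cross-section the crest speed equals v; applying Bernoulli from the surface up to the crest, P_top = P_atm − ½ρv² − ρg·h_top.
P_top = 99910 − ½·1038·6.580² − 1038·9.8·3.363 = 43230 Pa.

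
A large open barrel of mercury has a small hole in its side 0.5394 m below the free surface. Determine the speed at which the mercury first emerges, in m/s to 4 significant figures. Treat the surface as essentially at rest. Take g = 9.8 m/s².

With the surface at rest and both surface and jet at atmospheric pressure, Bernoulli gives ρg h = ½ρv², so v = √(2gh) = √(2·9.8·0.5394) = 3.251 m/s.

v = 3.251 m/s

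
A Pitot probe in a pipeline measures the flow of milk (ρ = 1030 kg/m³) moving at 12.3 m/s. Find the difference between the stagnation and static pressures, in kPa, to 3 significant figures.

Bernoulli between the free stream and the stagnation point: ½ρv² = P_stag − P_static.
ΔP = ½·1030·12.3² = 77900 Pa.

77.9 kPa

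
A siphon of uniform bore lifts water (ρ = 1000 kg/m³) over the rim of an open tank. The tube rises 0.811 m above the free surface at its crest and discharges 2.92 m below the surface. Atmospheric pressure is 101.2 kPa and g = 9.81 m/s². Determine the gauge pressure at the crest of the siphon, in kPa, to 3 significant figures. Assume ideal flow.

The outlet speed comes from Torricelli: v = √(2g·2.92) = 7.57 m/s.
With constant cross-section the crest speed equals v; applying Bernoulli from the surface up to the crest, P_top = P_atm − ½ρv² − ρg·h_top.
P_top = 101200 − ½·1000·7.57² − 1000·9.81·0.811 = 64600 Pa. So P_gauge = P_top − P_atm = -36600 Pa.

P_gauge ≈ -36.6 kPa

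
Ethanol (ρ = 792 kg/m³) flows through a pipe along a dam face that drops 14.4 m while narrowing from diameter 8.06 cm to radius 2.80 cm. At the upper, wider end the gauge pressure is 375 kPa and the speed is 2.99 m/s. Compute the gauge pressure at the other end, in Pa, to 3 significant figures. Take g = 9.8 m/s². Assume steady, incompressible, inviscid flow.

Mass conservation (A₁v₁ = A₂v₂) gives v₂ = 2.99 × 51.0/24.6 = 6.19 m/s.
Bernoulli: P₁ + ½ρv₁² + ρg h₁ = P₂ + ½ρv₂² + ρg h₂, so P₂ = P₁ + ½ρ(v₁² − v₂²) − ρg(h₂ − h₁).
P₂ = 375000 + ½·792·(2.99² − 6.19²) − 792·9.8·(−14.4) = 375000 + (-11700) − (-112000) = 475000 Pa.

P₂ = 475000 Pa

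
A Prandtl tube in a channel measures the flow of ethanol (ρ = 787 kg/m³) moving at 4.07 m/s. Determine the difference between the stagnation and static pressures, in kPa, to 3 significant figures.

Bernoulli between the free stream and the stagnation point: ½ρv² = P_stag − P_static.
ΔP = ½·787·4.07² = 6520 Pa.

6.52 kPa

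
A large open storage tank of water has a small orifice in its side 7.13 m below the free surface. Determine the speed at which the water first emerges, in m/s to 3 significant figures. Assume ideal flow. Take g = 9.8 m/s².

With the surface at rest and both surface and jet at atmospheric pressure, Bernoulli gives ρg h = ½ρv², so v = √(2gh) = √(2·9.8·7.13) = 11.8 m/s.

v ≈ 11.8 m/s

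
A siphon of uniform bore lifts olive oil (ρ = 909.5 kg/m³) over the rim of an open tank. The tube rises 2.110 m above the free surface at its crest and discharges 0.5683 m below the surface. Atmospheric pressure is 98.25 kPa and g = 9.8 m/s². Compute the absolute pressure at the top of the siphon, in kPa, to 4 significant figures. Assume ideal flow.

P_top ≈ 74.38 kPa

The outlet speed comes from Torricelli: v = √(2g·0.5683) = 3.337 m/s.
Continuity keeps v the same throughout the tube; from surface to crest, P_atm + 0 = P_top + ½ρv² + ρg·h_top.
P_top = 98250 − ½·909.5·3.337² − 909.5·9.8·2.110 = 74380 Pa.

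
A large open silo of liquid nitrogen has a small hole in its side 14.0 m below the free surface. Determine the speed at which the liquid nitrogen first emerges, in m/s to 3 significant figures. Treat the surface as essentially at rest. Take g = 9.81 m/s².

With the surface at rest and both surface and jet at atmospheric pressure, Bernoulli gives ρg h = ½ρv², so v = √(2gh) = √(2·9.81·14.0) = 16.6 m/s.

v = 16.6 m/s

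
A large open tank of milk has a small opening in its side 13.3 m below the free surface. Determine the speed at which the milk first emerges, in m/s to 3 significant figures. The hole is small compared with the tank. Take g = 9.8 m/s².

The surface is effectively still and both ends are open, so ½v² = gh and v = √(2·9.8·13.3) = 16.1 m/s.

v = 16.1 m/s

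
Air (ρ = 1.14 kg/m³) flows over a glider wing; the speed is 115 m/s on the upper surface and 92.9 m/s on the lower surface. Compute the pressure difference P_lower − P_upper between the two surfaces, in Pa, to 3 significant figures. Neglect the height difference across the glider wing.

With negligible Δh, P + ½ρv² is constant, so P_low − P_up = ½ρ(v_up² − v_low²).
ΔP = ½·1.14·(115² − 92.9²) = 2620 Pa.

ΔP ≈ 2620 Pa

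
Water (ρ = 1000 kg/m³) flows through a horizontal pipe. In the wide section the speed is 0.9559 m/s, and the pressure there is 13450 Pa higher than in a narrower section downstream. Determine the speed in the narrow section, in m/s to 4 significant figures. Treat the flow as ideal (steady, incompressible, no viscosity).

Along the level pipe P + ½ρv² is conserved, hence v₂² = v₁² + 2(P₁ − P₂)/ρ.
v₂ = √(0.9559² + 2·13450/1000) = √(0.9137 + 26.90) = 5.274 m/s.

v₂ ≈ 5.274 m/s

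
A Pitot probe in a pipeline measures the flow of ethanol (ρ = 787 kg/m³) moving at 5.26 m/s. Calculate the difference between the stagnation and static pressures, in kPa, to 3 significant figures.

The dynamic pressure equals the rise in static pressure at the stagnation point: ΔP = ½ρv².
ΔP = ½·787·5.26² = 10900 Pa.

ΔP ≈ 10.9 kPa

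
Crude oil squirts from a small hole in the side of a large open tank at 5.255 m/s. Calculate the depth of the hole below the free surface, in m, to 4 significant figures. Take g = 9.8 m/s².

Inverting v = √(2gh) gives h = v² / 2g.
h = 5.255²/(2·9.8) = 27.62/19.60 = 1.409 m.

h ≈ 1.409 m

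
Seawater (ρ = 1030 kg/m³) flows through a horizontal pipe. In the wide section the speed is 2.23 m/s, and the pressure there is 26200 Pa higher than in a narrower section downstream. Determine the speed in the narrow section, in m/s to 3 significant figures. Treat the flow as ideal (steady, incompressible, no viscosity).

Horizontal Bernoulli: P₁ + ½ρv₁² = P₂ + ½ρv₂², so v₂² = v₁² + 2(P₁ − P₂)/ρ.
v₂ = √(2.23² + 2·26200/1030) = √(4.97 + 50.9) = 7.47 m/s.

v₂ ≈ 7.47 m/s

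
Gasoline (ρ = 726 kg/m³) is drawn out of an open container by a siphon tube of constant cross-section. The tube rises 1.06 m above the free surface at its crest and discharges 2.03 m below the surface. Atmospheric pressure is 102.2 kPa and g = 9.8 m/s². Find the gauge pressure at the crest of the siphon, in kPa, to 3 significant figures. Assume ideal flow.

The outlet speed comes from Torricelli: v = √(2g·2.03) = 6.31 m/s.
Continuity keeps v the same throughout the tube; from surface to crest, P_atm + 0 = P_top + ½ρv² + ρg·h_top.
P_top = 102200 − ½·726·6.31² − 726·9.8·1.06 = 80200 Pa. So P_gauge = P_top − P_atm = -22000 Pa.

P_gauge = -22.0 kPa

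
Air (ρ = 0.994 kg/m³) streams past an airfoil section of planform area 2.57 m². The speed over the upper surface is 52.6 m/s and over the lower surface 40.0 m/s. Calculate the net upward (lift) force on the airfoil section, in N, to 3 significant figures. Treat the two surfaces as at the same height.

From P + ½ρv² = const at equal height, P_low − P_up = ½ρ(v_up² − v_low²).
ΔP = ½·0.994·(52.6² − 40.0²) = 580 Pa.
Lift = ΔP · A = 580 × 2.57 = 1490 N.

F = 1490 N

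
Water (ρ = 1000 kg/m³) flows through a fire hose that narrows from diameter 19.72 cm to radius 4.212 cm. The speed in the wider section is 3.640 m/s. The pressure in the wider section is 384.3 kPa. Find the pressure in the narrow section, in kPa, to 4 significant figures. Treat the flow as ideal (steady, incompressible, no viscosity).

192.0 kPa

Mass conservation (A₁v₁ = A₂v₂) gives v₂ = 3.640 × 305.4/55.73 = 19.95 m/s.
The pipe is horizontal, so Bernoulli reduces to P₁ + ½ρv₁² = P₂ + ½ρv₂².
P₂ = P₁ − ½ρ(v₂² − v₁²) = 384300 − ½·1000·(19.95² − 3.640²) = 384300 − 192300 = 192000 Pa.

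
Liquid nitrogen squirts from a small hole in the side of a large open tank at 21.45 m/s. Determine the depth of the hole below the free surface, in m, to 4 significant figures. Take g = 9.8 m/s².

For a small hole in a large open tank, ½v² = gh, giving h = v²/(2g).
h = 21.45²/(2·9.8) = 460.1/19.60 = 23.47 m.

h ≈ 23.47 m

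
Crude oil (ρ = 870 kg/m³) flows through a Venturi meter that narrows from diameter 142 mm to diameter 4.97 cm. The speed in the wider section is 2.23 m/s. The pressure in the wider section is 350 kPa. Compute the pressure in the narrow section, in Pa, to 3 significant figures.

208000 Pa

Mass conservation (A₁v₁ = A₂v₂) gives v₂ = 2.23 × 158/19.4 = 18.2 m/s.
The pipe is horizontal, so Bernoulli reduces to P₁ + ½ρv₁² = P₂ + ½ρv₂².
P₂ = P₁ − ½ρ(v₂² − v₁²) = 350000 − ½·870·(18.2² − 2.23²) = 350000 − 142000 = 208000 Pa.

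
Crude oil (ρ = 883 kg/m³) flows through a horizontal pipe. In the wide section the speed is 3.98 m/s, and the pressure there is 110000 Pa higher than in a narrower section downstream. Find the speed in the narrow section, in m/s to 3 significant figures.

Horizontal Bernoulli: P₁ + ½ρv₁² = P₂ + ½ρv₂², so v₂² = v₁² + 2(P₁ − P₂)/ρ.
v₂ = √(3.98² + 2·110000/883) = √(15.8 + 249) = 16.3 m/s.

16.3 m/s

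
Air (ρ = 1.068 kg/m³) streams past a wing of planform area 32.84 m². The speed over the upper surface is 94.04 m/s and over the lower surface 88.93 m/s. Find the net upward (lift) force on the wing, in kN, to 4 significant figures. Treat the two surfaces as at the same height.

With equal heights on the two surfaces, Bernoulli gives P_lower − P_upper = ½ρ(v_upper² − v_lower²).
ΔP = ½·1.068·(94.04² − 88.93²) = 499.3 Pa.
Lift = ΔP · A = 499.3 × 32.84 = 16400 N.

16.40 kN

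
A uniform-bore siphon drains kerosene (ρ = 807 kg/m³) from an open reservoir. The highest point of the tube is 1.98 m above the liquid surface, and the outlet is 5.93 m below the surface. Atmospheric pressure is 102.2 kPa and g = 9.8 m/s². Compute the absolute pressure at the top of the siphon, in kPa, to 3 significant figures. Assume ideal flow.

Bernoulli surface→outlet gives ½v² = g·h_out, so v = √(2·9.8·5.93) = 10.8 m/s.
Continuity keeps v the same throughout the tube; from surface to crest, P_atm + 0 = P_top + ½ρv² + ρg·h_top.
P_top = 102200 − ½·807·10.8² − 807·9.8·1.98 = 39600 Pa.

P_top = 39.6 kPa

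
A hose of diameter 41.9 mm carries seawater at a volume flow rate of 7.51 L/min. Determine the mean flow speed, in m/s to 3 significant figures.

v ≈ 0.0908 m/s

Q = 7.51 L/min = 0.000125 m³/s.
v = Q/A = 0.000125 / 0.00138 = 0.0908 m/s.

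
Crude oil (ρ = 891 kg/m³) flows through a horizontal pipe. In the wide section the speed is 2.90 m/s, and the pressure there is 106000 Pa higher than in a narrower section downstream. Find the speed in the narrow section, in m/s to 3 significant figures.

Along the level pipe P + ½ρv² is conserved, hence v₂² = v₁² + 2(P₁ − P₂)/ρ.
v₂ = √(2.90² + 2·106000/891) = √(8.41 + 238) = 15.7 m/s.

v₂ ≈ 15.7 m/s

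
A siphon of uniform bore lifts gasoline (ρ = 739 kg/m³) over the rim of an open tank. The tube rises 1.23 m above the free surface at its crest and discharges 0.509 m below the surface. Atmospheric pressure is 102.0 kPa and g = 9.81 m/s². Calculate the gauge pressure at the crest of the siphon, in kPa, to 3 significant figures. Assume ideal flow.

From the surface to the outlet (both open to atmosphere, surface at rest): v = √(2g·h_out) = √(2·9.81·0.509) = 3.16 m/s.
Continuity keeps v the same throughout the tube; from surface to crest, P_atm + 0 = P_top + ½ρv² + ρg·h_top.
P_top = 102000 − ½·739·3.16² − 739·9.81·1.23 = 89400 Pa. So P_gauge = P_top − P_atm = -12600 Pa.

P_gauge = -12.6 kPa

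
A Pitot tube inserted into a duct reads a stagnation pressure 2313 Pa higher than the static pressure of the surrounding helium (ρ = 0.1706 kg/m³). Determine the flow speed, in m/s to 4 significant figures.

Bernoulli between the free stream and the stagnation point: ½ρv² = P_stag − P_static.
v = √(2ΔP/ρ) = √(2·2313/0.1706) = 164.7 m/s.

v ≈ 164.7 m/s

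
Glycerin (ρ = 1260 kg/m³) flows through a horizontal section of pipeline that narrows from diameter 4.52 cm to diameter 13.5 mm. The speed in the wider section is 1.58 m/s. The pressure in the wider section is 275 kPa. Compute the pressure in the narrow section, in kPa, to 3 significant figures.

Continuity gives A₁v₁ = A₂v₂, so v₂ = (16.0 cm²)/(1.43 cm²) × 1.58 m/s = 17.7 m/s.
The pipe is horizontal, so Bernoulli reduces to P₁ + ½ρv₁² = P₂ + ½ρv₂².
P₂ = P₁ − ½ρ(v₂² − v₁²) = 275000 − ½·1260·(17.7² − 1.58²) = 275000 − 196000 = 78900 Pa.

P₂ = 78.9 kPa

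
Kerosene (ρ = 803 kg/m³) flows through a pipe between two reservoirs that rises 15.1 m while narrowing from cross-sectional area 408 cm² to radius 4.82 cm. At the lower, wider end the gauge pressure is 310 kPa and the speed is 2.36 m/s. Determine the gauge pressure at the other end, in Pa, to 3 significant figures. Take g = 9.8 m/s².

By continuity, v₂ = v₁·A₁/A₂ = 2.36·(408/73.0) = 13.2 m/s.
Bernoulli: P₁ + ½ρv₁² + ρg h₁ = P₂ + ½ρv₂² + ρg h₂, so P₂ = P₁ + ½ρ(v₁² − v₂²) − ρg(h₂ − h₁).
P₂ = 310000 + ½·803·(2.36² − 13.2²) − 803·9.8·(+15.1) = 310000 + (-67600) − (119000) = 124000 Pa.

P₂ = 124000 Pa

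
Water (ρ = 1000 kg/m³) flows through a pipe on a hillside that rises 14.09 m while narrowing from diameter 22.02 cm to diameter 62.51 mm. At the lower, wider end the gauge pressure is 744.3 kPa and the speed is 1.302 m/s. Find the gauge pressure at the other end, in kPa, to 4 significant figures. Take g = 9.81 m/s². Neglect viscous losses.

The volume flow rate is constant, so v₂ = (A₁/A₂)v₁ = (380.8/30.69)·1.302 = 16.16 m/s.
Applying Bernoulli between the two ends and solving for P₂: P₂ = P₁ + ½ρ(v₁² − v₂²) − ρgΔh.
P₂ = 744300 + ½·1000·(1.302² − 16.16²) − 1000·9.81·(+14.09) = 744300 + (-129700) − (138200) = 476400 Pa.

P₂ ≈ 476.4 kPa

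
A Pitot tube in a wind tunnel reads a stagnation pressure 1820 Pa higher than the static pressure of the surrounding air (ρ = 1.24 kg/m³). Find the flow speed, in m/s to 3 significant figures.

v = 54.2 m/s

Bernoulli between the free stream and the stagnation point: ½ρv² = P_stag − P_static.
v = √(2ΔP/ρ) = √(2·1820/1.24) = 54.2 m/s.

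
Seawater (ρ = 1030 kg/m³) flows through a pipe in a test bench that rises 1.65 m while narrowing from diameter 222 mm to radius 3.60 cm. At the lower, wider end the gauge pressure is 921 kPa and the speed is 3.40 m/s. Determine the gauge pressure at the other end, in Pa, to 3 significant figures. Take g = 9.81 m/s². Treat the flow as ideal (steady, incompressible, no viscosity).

The volume flow rate is constant, so v₂ = (A₁/A₂)v₁ = (387/40.7)·3.40 = 32.3 m/s.
Energy conservation along the streamline gives P₂ = P₁ − ½ρ(v₂² − v₁²) − ρg(h₂ − h₁).
P₂ = 921000 + ½·1030·(3.40² − 32.3²) − 1030·9.81·(+1.65) = 921000 + (-532000) − (16700) = 372000 Pa.

372000 Pa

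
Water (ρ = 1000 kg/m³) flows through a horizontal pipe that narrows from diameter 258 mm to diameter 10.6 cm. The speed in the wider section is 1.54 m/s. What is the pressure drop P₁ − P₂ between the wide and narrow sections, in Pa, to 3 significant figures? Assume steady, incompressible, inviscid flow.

Continuity gives A₁v₁ = A₂v₂, so v₂ = (523 cm²)/(88.2 cm²) × 1.54 m/s = 9.12 m/s.
Along the horizontal streamline, P + ½ρv² is constant.
P₁ − P₂ = ½·1000·(9.12² − 1.54²) = ½·1000·80.9 = 40400 Pa.

ΔP = 40400 Pa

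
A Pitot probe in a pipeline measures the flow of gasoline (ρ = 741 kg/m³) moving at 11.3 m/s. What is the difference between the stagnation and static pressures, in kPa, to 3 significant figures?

47.3 kPa

Bernoulli between the free stream and the stagnation point: ½ρv² = P_stag − P_static.
ΔP = ½·741·11.3² = 47300 Pa.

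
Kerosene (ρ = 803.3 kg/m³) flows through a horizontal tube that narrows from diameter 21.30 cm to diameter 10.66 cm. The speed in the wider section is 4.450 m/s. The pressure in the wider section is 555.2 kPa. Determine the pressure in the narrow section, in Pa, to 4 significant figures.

P₂ ≈ 436400 Pa

The volume flow rate is constant, so v₂ = (A₁/A₂)v₁ = (356.3/89.25)·4.450 = 17.77 m/s.
With no height change, Bernoulli's equation is P₁ + ½ρv₁² = P₂ + ½ρv₂².
P₂ = P₁ − ½ρ(v₂² − v₁²) = 555200 − ½·803.3·(17.77² − 4.450²) = 555200 − 118800 = 436400 Pa.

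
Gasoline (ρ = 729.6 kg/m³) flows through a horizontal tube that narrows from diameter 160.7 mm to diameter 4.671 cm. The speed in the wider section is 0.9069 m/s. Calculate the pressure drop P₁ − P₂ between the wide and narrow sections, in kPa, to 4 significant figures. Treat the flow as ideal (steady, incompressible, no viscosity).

Continuity gives A₁v₁ = A₂v₂, so v₂ = (202.8 cm²)/(17.14 cm²) × 0.9069 m/s = 10.73 m/s.
Along the horizontal streamline, P + ½ρv² is constant.
P₁ − P₂ = ½·729.6·(10.73² − 0.9069²) = ½·729.6·114.4 = 41730 Pa.

ΔP = 41.73 kPa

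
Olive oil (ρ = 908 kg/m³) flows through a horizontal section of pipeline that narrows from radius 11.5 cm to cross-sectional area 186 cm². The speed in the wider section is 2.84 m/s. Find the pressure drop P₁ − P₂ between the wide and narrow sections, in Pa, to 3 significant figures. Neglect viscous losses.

Mass conservation (A₁v₁ = A₂v₂) gives v₂ = 2.84 × 415/186 = 6.34 m/s.
Along the horizontal streamline, P + ½ρv² is constant.
P₁ − P₂ = ½·908·(6.34² − 2.84²) = ½·908·32.2 = 14600 Pa.

ΔP ≈ 14600 Pa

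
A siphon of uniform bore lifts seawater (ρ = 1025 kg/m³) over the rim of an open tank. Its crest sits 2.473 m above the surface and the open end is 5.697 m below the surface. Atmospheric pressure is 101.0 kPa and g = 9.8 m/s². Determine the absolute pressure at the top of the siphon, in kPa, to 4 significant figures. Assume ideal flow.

The outlet speed comes from Torricelli: v = √(2g·5.697) = 10.57 m/s.
The bore is uniform, so the speed at the crest is the same v. Bernoulli surface→crest: P_atm = P_top + ½ρv² + ρg·h_top.
P_top = 101000 − ½·1025·10.57² − 1025·9.8·2.473 = 18930 Pa.

P_top ≈ 18.93 kPa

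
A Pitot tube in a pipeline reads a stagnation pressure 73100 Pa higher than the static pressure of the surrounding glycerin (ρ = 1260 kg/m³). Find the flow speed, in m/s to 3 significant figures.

v ≈ 10.8 m/s

The dynamic pressure equals the rise in static pressure at the stagnation point: ΔP = ½ρv².
v = √(2ΔP/ρ) = √(2·73100/1260) = 10.8 m/s.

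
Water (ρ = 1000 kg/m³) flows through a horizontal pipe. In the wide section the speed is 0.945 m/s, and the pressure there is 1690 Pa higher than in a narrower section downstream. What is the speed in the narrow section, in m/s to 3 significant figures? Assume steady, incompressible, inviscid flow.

v₂ ≈ 2.07 m/s

Horizontal Bernoulli: P₁ + ½ρv₁² = P₂ + ½ρv₂², so v₂² = v₁² + 2(P₁ − P₂)/ρ.
v₂ = √(0.945² + 2·1690/1000) = √(0.893 + 3.38) = 2.07 m/s.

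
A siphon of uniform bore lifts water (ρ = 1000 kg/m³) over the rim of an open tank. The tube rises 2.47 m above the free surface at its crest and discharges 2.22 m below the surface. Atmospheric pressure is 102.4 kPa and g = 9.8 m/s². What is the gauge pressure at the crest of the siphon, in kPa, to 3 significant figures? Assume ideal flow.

-46.0 kPa

The outlet speed comes from Torricelli: v = √(2g·2.22) = 6.60 m/s.
The bore is uniform, so the speed at the crest is the same v. Bernoulli surface→crest: P_atm = P_top + ½ρv² + ρg·h_top.
P_top = 102400 − ½·1000·6.60² − 1000·9.8·2.47 = 56400 Pa. So P_gauge = P_top − P_atm = -46000 Pa.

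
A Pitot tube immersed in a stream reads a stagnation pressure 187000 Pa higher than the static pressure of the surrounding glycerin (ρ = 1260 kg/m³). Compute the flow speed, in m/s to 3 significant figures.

At the stagnation point the flow is brought to rest, so Bernoulli gives P_stag − P_static = ½ρv².
v = √(2ΔP/ρ) = √(2·187000/1260) = 17.2 m/s.

17.2 m/s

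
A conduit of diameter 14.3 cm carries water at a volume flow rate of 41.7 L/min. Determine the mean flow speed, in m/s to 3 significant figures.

Q = 41.7 L/min = 0.000695 m³/s.
v = Q/A = 0.000695 / 0.0161 = 0.0433 m/s.

v ≈ 0.0433 m/s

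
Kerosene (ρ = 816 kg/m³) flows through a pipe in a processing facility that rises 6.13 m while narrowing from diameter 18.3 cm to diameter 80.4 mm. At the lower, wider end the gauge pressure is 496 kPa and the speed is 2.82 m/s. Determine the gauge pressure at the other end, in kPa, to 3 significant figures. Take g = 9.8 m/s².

P₂ = 363 kPa

Continuity gives A₁v₁ = A₂v₂, so v₂ = (263 cm²)/(50.8 cm²) × 2.82 m/s = 14.6 m/s.
Bernoulli: P₁ + ½ρv₁² + ρg h₁ = P₂ + ½ρv₂² + ρg h₂, so P₂ = P₁ + ½ρ(v₁² − v₂²) − ρg(h₂ − h₁).
P₂ = 496000 + ½·816·(2.82² − 14.6²) − 816·9.8·(+6.13) = 496000 + (-83800) − (49000) = 363000 Pa.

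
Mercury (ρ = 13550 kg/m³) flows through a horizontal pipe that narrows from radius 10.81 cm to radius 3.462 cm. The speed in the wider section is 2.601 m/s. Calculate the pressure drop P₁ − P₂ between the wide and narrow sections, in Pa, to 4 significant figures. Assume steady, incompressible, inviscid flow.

ΔP ≈ 4311000 Pa

The volume flow rate is constant, so v₂ = (A₁/A₂)v₁ = (367.1/37.65)·2.601 = 25.36 m/s.
The pipe is horizontal, so Bernoulli reduces to P₁ + ½ρv₁² = P₂ + ½ρv₂².
P₁ − P₂ = ½·13550·(25.36² − 2.601²) = ½·13550·636.3 = 4311000 Pa.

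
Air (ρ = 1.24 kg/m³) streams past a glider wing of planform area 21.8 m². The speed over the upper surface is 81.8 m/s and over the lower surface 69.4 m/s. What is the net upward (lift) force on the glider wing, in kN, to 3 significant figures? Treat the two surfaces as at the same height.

F = 25.3 kN

The faster flow above has the lower pressure; Bernoulli (same height) gives ΔP = ½ρ(v_up² − v_low²).
ΔP = ½·1.24·(81.8² − 69.4²) = 1160 Pa.
Lift = ΔP · A = 1160 × 21.8 = 25300 N.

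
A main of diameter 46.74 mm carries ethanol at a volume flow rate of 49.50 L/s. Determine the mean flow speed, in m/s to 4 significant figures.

Q = 49.50 L/s = 0.04950 m³/s.
v = Q/A = 0.04950 / 0.001716 = 28.85 m/s.

v = 28.85 m/s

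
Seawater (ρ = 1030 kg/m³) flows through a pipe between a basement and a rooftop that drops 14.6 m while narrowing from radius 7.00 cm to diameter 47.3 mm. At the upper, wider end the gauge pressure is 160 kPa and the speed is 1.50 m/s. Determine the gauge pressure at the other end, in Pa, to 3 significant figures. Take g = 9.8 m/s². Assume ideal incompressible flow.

P₂ ≈ 220000 Pa

Mass conservation (A₁v₁ = A₂v₂) gives v₂ = 1.50 × 154/17.6 = 13.1 m/s.
Applying Bernoulli between the two ends and solving for P₂: P₂ = P₁ + ½ρ(v₁² − v₂²) − ρgΔh.
P₂ = 160000 + ½·1030·(1.50² − 13.1²) − 1030·9.8·(−14.6) = 160000 + (-87800) − (-147000) = 220000 Pa.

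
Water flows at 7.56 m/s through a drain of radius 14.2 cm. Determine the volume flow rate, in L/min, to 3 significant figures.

Q = A·v = 0.0633 m² × 7.56 m/s = 0.479 m³/s.
Converting: 0.479 m³/s × 60000 = 28700 L/min.

Q ≈ 28700 L/min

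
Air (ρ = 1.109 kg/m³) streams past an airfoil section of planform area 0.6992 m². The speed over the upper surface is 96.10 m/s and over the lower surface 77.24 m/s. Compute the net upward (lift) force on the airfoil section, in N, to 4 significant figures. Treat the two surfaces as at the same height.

The faster flow above has the lower pressure; Bernoulli (same height) gives ΔP = ½ρ(v_up² − v_low²).
ΔP = ½·1.109·(96.10² − 77.24²) = 1813 Pa.
Lift = ΔP · A = 1813 × 0.6992 = 1267 N.

F ≈ 1267 N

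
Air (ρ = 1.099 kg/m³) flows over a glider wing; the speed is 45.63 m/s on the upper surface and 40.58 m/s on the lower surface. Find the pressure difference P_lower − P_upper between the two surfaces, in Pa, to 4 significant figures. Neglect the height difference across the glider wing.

Bernoulli (same height): P_lower − P_upper = ½ρ(v_upper² − v_lower²).
ΔP = ½·1.099·(45.63² − 40.58²) = 239.2 Pa.

ΔP ≈ 239.2 Pa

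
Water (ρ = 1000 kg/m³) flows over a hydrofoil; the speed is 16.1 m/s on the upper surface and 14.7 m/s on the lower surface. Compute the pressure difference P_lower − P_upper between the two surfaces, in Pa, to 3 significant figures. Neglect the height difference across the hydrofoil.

ΔP ≈ 21600 Pa

Bernoulli (same height): P_lower − P_upper = ½ρ(v_upper² − v_lower²).
ΔP = ½·1000·(16.1² − 14.7²) = 21600 Pa.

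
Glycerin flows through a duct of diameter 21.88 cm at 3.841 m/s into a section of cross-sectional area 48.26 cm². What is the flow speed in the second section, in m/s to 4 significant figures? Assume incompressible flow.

v₂ = 29.93 m/s

Continuity gives A₁v₁ = A₂v₂, so v₂ = (376.0 cm²)/(48.26 cm²) × 3.841 m/s = 29.93 m/s.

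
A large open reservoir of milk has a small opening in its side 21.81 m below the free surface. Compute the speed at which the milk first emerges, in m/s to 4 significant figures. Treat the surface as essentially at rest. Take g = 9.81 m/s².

Torricelli's result v = √(2gh) gives v = √(2·9.81·21.81) = 20.69 m/s.

20.69 m/s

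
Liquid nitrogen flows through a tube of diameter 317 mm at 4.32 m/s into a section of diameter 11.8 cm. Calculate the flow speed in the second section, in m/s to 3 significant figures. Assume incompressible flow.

v₂ ≈ 31.2 m/s

By continuity, v₂ = v₁·A₁/A₂ = 4.32·(789/109) = 31.2 m/s.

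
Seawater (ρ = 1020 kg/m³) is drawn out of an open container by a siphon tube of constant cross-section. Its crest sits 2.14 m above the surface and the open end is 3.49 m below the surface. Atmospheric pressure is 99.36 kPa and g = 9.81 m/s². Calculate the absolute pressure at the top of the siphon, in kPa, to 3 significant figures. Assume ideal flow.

Bernoulli surface→outlet gives ½v² = g·h_out, so v = √(2·9.81·3.49) = 8.27 m/s.
Continuity keeps v the same throughout the tube; from surface to crest, P_atm + 0 = P_top + ½ρv² + ρg·h_top.
P_top = 99360 − ½·1020·8.27² − 1020·9.81·2.14 = 43000 Pa.

43.0 kPa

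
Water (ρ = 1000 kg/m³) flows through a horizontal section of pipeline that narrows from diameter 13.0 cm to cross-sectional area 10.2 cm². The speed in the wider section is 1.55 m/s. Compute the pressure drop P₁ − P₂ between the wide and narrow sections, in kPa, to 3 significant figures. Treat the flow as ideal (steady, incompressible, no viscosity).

ΔP ≈ 202 kPa

By continuity, v₂ = v₁·A₁/A₂ = 1.55·(133/10.2) = 20.2 m/s.
Along the horizontal streamline, P + ½ρv² is constant.
P₁ − P₂ = ½·1000·(20.2² − 1.55²) = ½·1000·404 = 202000 Pa.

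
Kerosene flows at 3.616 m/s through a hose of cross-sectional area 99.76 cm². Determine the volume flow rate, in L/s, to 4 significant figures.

Q ≈ 36.07 L/s

Q = A·v = 0.009976 m² × 3.616 m/s = 0.03607 m³/s.
Converting: 0.03607 m³/s × 1000 = 36.07 L/s.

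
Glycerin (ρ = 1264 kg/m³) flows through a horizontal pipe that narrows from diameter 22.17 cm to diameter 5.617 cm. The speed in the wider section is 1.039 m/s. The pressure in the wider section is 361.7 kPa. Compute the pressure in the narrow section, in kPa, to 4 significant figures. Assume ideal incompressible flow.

196.8 kPa

Mass conservation (A₁v₁ = A₂v₂) gives v₂ = 1.039 × 386.0/24.78 = 16.19 m/s.
The pipe is horizontal, so Bernoulli reduces to P₁ + ½ρv₁² = P₂ + ½ρv₂².
P₂ = P₁ − ½ρ(v₂² − v₁²) = 361700 − ½·1264·(16.19² − 1.039²) = 361700 − 164900 = 196800 Pa.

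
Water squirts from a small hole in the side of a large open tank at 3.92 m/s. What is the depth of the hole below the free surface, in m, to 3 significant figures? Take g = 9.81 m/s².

h = 0.783 m

Torricelli: v = √(2gh), so h = v²/(2g).
h = 3.92²/(2·9.81) = 15.4/19.62 = 0.783 m.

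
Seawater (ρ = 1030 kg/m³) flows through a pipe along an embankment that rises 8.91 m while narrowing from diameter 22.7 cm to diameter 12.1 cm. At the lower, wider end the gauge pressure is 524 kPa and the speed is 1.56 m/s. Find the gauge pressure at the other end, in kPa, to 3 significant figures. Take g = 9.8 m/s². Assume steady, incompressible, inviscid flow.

P₂ ≈ 420 kPa

Continuity gives A₁v₁ = A₂v₂, so v₂ = (405 cm²)/(115 cm²) × 1.56 m/s = 5.49 m/s.
Energy conservation along the streamline gives P₂ = P₁ − ½ρ(v₂² − v₁²) − ρg(h₂ − h₁).
P₂ = 524000 + ½·1030·(1.56² − 5.49²) − 1030·9.8·(+8.91) = 524000 + (-14300) − (89900) = 420000 Pa.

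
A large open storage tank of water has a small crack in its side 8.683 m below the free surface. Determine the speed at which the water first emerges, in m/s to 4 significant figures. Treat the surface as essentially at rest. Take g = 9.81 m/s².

With the surface at rest and both surface and jet at atmospheric pressure, Bernoulli gives ρg h = ½ρv², so v = √(2gh) = √(2·9.81·8.683) = 13.05 m/s.

13.05 m/s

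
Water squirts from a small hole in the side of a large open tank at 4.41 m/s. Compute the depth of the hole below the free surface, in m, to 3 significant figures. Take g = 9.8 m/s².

Inverting v = √(2gh) gives h = v² / 2g.
h = 4.41²/(2·9.8) = 19.4/19.60 = 0.992 m.

0.992 m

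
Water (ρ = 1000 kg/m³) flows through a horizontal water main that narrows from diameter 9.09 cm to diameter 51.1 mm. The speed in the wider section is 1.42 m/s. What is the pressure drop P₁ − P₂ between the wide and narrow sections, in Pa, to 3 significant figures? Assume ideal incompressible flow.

The volume flow rate is constant, so v₂ = (A₁/A₂)v₁ = (64.9/20.5)·1.42 = 4.49 m/s.
The pipe is horizontal, so Bernoulli reduces to P₁ + ½ρv₁² = P₂ + ½ρv₂².
P₁ − P₂ = ½·1000·(4.49² − 1.42²) = ½·1000·18.2 = 9090 Pa.

ΔP = 9090 Pa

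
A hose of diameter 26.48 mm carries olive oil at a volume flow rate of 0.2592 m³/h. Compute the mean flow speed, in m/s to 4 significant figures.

Q = 0.2592 m³/h = 0.00007200 m³/s.
v = Q/A = 0.00007200 / 0.0005507 = 0.1307 m/s.

0.1307 m/s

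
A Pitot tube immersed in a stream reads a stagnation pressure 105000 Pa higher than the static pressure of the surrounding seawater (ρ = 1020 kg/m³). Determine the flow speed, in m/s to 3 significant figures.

Bernoulli between the free stream and the stagnation point: ½ρv² = P_stag − P_static.
v = √(2ΔP/ρ) = √(2·105000/1020) = 14.3 m/s.

v = 14.3 m/s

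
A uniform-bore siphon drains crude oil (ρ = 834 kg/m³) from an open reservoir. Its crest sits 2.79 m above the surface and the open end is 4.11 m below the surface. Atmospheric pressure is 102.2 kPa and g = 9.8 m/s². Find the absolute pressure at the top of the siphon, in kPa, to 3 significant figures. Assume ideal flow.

P_top ≈ 45.8 kPa

Bernoulli surface→outlet gives ½v² = g·h_out, so v = √(2·9.8·4.11) = 8.98 m/s.
The bore is uniform, so the speed at the crest is the same v. Bernoulli surface→crest: P_atm = P_top + ½ρv² + ρg·h_top.
P_top = 102200 − ½·834·8.98² − 834·9.8·2.79 = 45800 Pa.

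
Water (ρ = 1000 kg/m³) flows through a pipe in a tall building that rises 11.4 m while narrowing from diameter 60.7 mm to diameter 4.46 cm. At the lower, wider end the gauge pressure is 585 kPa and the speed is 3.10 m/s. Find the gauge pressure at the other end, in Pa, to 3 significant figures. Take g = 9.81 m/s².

P₂ = 461000 Pa

Mass conservation (A₁v₁ = A₂v₂) gives v₂ = 3.10 × 28.9/15.6 = 5.74 m/s.
Applying Bernoulli between the two ends and solving for P₂: P₂ = P₁ + ½ρ(v₁² − v₂²) − ρgΔh.
P₂ = 585000 + ½·1000·(3.10² − 5.74²) − 1000·9.81·(+11.4) = 585000 + (-11700) − (112000) = 461000 Pa.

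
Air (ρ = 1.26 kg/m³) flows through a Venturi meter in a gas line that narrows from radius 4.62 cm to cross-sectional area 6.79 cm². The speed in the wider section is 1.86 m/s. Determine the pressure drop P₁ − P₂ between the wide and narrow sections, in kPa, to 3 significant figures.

ΔP = 0.210 kPa

The volume flow rate is constant, so v₂ = (A₁/A₂)v₁ = (67.1/6.79)·1.86 = 18.4 m/s.
The pipe is horizontal, so Bernoulli reduces to P₁ + ½ρv₁² = P₂ + ½ρv₂².
P₁ − P₂ = ½·1.26·(18.4² − 1.86²) = ½·1.26·334 = 210 Pa.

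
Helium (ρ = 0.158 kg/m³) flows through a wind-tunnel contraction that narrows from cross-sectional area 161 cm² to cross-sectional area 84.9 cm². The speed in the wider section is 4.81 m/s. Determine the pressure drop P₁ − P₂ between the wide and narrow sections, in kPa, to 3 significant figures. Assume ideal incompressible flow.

The volume flow rate is constant, so v₂ = (A₁/A₂)v₁ = (161/84.9)·4.81 = 9.12 m/s.
Along the horizontal streamline, P + ½ρv² is constant.
P₁ − P₂ = ½·0.158·(9.12² − 4.81²) = ½·0.158·60.1 = 4.75 Pa.

0.00475 kPa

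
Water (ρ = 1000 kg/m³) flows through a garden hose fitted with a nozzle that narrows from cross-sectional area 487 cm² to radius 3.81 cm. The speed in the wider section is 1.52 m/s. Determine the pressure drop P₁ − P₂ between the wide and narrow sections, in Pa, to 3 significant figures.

ΔP = 131000 Pa

Continuity gives A₁v₁ = A₂v₂, so v₂ = (487 cm²)/(45.6 cm²) × 1.52 m/s = 16.2 m/s.
Along the horizontal streamline, P + ½ρv² is constant.
P₁ − P₂ = ½·1000·(16.2² − 1.52²) = ½·1000·261 = 131000 Pa.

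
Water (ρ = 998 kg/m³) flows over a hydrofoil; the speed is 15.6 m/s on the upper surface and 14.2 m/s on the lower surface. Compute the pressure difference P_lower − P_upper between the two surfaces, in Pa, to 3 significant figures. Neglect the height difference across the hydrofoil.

ΔP = 20800 Pa

With negligible Δh, P + ½ρv² is constant, so P_low − P_up = ½ρ(v_up² − v_low²).
ΔP = ½·998·(15.6² − 14.2²) = 20800 Pa.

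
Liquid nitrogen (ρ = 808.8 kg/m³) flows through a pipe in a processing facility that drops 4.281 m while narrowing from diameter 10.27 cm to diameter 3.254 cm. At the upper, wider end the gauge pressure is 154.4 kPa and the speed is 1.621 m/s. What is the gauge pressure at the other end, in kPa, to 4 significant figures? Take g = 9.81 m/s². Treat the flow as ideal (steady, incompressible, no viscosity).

P₂ ≈ 83.99 kPa

The volume flow rate is constant, so v₂ = (A₁/A₂)v₁ = (82.84/8.316)·1.621 = 16.15 m/s.
Applying Bernoulli between the two ends and solving for P₂: P₂ = P₁ + ½ρ(v₁² − v₂²) − ρgΔh.
P₂ = 154400 + ½·808.8·(1.621² − 16.15²) − 808.8·9.81·(−4.281) = 154400 + (-104400) − (-33970) = 83990 Pa.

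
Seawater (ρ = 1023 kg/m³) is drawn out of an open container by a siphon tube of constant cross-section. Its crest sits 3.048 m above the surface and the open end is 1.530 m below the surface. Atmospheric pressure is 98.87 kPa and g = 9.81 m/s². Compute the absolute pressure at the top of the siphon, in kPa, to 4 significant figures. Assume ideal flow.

From the surface to the outlet (both open to atmosphere, surface at rest): v = √(2g·h_out) = √(2·9.81·1.530) = 5.479 m/s.
The bore is uniform, so the speed at the crest is the same v. Bernoulli surface→crest: P_atm = P_top + ½ρv² + ρg·h_top.
P_top = 98870 − ½·1023·5.479² − 1023·9.81·3.048 = 52930 Pa.

P_top = 52.93 kPa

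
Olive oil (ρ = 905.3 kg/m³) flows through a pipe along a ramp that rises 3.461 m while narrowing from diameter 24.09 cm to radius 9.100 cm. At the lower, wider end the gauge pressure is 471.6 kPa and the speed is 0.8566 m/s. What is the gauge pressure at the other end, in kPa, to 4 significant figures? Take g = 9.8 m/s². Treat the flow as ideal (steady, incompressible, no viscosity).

440.2 kPa

Mass conservation (A₁v₁ = A₂v₂) gives v₂ = 0.8566 × 455.8/260.2 = 1.501 m/s.
Energy conservation along the streamline gives P₂ = P₁ − ½ρ(v₂² − v₁²) − ρg(h₂ − h₁).
P₂ = 471600 + ½·905.3·(0.8566² − 1.501²) − 905.3·9.8·(+3.461) = 471600 + (-687.3) − (30710) = 440200 Pa.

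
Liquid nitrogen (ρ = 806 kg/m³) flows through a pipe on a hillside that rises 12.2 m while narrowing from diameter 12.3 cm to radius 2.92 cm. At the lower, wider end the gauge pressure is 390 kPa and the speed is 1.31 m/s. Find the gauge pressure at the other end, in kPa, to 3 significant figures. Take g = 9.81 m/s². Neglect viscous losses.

Continuity gives A₁v₁ = A₂v₂, so v₂ = (119 cm²)/(26.8 cm²) × 1.31 m/s = 5.81 m/s.
Energy conservation along the streamline gives P₂ = P₁ − ½ρ(v₂² − v₁²) − ρg(h₂ − h₁).
P₂ = 390000 + ½·806·(1.31² − 5.81²) − 806·9.81·(+12.2) = 390000 + (-12900) − (96500) = 281000 Pa.

P₂ = 281 kPa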